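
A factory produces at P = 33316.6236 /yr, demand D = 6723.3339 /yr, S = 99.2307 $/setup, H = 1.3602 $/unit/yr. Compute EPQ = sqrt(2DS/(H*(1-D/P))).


1 - D/P = 1 - 0.2018 = 0.7982
H*(1-D/P) = 1.0857
2DS = 1334322.2585
EPQ = sqrt(1228985.8366) = 1108.5963

1108.5963 units


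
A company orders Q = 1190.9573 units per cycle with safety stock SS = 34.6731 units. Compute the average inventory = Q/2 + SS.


Q/2 = 595.4787
Avg = 595.4787 + 34.6731 = 630.1517

630.1517 units


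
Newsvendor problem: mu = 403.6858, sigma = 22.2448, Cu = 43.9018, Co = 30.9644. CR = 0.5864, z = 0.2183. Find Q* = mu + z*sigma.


CR = Cu/(Cu+Co) = 43.9018/(43.9018+30.9644) = 0.5864
z = 0.2183
Q* = 403.6858 + 0.2183 * 22.2448 = 408.5418

408.5418 units


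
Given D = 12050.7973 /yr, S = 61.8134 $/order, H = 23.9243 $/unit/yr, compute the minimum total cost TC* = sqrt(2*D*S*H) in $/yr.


2*D*S*H = 35642458.2094
TC* = sqrt(35642458.2094) = 5970.1305

5970.1305 $/yr


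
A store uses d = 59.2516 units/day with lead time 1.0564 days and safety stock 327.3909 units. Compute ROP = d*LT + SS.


d*LT = 59.2516 * 1.0564 = 62.5934
ROP = 62.5934 + 327.3909 = 389.9843

389.9843 units


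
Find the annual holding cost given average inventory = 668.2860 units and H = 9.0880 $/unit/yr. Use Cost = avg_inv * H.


Cost = 668.2860 * 9.0880 = 6073.3832

6073.3832 $/yr


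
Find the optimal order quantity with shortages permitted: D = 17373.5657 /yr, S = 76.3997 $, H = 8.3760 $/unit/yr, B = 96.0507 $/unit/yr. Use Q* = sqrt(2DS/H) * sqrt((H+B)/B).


sqrt(2DS/H) = 562.9722
sqrt((H+B)/B) = 1.0427
Q* = 562.9722 * 1.0427 = 587.0059

587.0059 units


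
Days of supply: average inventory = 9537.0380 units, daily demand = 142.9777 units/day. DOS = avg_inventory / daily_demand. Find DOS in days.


DOS = 9537.0380 / 142.9777 = 66.7030

66.7030 days


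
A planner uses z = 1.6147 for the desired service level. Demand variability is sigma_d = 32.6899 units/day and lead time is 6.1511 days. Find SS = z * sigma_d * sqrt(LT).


sqrt(LT) = sqrt(6.1511) = 2.4801
SS = 1.6147 * 32.6899 * 2.4801 = 130.9127

130.9127 units


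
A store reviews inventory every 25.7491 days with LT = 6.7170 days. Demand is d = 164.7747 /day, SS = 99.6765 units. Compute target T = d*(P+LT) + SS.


P + LT = 32.4661
d*(P+LT) = 164.7747 * 32.4661 = 5349.5919
T = 5349.5919 + 99.6765 = 5449.2684

5449.2684 units


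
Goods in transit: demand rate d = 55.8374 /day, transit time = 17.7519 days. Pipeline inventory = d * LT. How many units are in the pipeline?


Pipeline = 55.8374 * 17.7519 = 991.2199

991.2199 units


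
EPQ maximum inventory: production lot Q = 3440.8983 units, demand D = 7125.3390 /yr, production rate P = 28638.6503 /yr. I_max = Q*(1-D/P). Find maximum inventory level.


D/P = 0.2488
1 - D/P = 0.7512
I_max = 3440.8983 * 0.7512 = 2584.7977

2584.7977 units


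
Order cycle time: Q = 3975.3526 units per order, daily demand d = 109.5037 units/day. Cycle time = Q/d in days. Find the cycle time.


Cycle = 3975.3526 / 109.5037 = 36.3034

36.3034 days


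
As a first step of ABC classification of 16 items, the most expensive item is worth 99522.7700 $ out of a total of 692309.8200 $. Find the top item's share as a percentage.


Top item = 99522.7700
Total = 692309.8200
Percentage = 99522.7700 / 692309.8200 * 100 = 14.3755

14.3755%


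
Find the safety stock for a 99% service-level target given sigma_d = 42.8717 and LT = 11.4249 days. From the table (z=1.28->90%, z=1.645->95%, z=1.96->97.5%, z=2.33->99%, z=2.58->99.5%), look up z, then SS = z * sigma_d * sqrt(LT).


From the table, SL = 99% corresponds to z = 2.33
sqrt(LT) = sqrt(11.4249) = 3.3801
SS = 2.33 * 42.8717 * 3.3801 = 337.6392

337.6392 units


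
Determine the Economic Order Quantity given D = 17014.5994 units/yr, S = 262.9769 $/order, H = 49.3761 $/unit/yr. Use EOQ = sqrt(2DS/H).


2*D*S = 2 * 17014.5994 * 262.9769 = 8948893.2099
2*D*S/H = 181239.3690
EOQ = sqrt(181239.3690) = 425.7222

425.7222 units


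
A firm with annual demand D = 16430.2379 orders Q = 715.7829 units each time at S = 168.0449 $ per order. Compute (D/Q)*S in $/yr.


Number of orders = D/Q = 22.9542
Cost = 22.9542 * 168.0449 = 3857.3395

3857.3395 $/yr


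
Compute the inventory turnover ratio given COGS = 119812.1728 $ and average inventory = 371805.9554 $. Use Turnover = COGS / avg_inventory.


Turnover = 119812.1728 / 371805.9554 = 0.3222

0.3222


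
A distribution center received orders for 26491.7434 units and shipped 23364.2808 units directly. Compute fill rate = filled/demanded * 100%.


FR = 23364.2808 / 26491.7434 * 100 = 88.1946

88.1946%


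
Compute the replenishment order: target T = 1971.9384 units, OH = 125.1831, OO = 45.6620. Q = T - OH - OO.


Inventory position = OH + OO = 125.1831 + 45.6620 = 170.8451
Q = 1971.9384 - 170.8451 = 1801.0933

1801.0933 units


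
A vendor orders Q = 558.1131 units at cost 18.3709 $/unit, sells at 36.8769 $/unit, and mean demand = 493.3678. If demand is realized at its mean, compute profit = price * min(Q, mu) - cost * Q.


Sales at mu = min(558.1131, 493.3678) = 493.3678
Revenue = 36.8769 * 493.3678 = 18193.8750
Total cost = 18.3709 * 558.1131 = 10253.0399
Profit = 18193.8750 - 10253.0399 = 7940.8351

7940.8351 $


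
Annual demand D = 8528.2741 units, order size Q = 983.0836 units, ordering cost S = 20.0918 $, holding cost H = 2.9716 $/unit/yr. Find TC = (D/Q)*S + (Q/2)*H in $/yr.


Ordering cost = D*S/Q = 174.2969
Holding cost = Q*H/2 = 1460.6656
TC = 174.2969 + 1460.6656 = 1634.9625

1634.9625 $/yr


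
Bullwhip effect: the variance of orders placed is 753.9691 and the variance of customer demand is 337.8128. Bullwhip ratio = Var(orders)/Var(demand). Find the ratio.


BW = 753.9691 / 337.8128 = 2.2319

2.2319


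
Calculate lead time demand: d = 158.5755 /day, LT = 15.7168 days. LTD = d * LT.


LTD = 158.5755 * 15.7168 = 2492.2994

2492.2994 units


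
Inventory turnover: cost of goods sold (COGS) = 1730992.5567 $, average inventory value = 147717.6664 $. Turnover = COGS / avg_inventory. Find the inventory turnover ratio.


Turnover = 1730992.5567 / 147717.6664 = 11.7183

11.7183


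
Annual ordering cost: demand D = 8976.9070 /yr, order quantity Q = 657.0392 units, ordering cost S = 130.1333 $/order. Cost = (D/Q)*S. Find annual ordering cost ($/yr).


Number of orders = D/Q = 13.6627
Cost = 13.6627 * 130.1333 = 1777.9678

1777.9678 $/yr


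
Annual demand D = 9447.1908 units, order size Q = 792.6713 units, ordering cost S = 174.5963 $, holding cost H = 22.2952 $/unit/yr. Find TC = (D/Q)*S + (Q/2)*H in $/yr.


Ordering cost = D*S/Q = 2080.8683
Holding cost = Q*H/2 = 8836.3826
TC = 2080.8683 + 8836.3826 = 10917.2509

10917.2509 $/yr


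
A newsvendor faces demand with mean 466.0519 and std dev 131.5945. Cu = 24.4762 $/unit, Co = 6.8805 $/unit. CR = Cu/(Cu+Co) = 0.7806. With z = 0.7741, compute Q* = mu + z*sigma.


CR = Cu/(Cu+Co) = 24.4762/(24.4762+6.8805) = 0.7806
z = 0.7741
Q* = 466.0519 + 0.7741 * 131.5945 = 567.9192

567.9192 units


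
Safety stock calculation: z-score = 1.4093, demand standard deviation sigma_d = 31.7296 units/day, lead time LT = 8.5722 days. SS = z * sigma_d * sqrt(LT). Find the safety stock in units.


sqrt(LT) = sqrt(8.5722) = 2.9278
SS = 1.4093 * 31.7296 * 2.9278 = 130.9225

130.9225 units


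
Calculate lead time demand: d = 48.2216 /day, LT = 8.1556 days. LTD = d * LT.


LTD = 48.2216 * 8.1556 = 393.2761

393.2761 units


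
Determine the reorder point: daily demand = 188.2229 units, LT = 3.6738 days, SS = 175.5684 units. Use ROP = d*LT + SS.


d*LT = 188.2229 * 3.6738 = 691.4933
ROP = 691.4933 + 175.5684 = 867.0617

867.0617 units


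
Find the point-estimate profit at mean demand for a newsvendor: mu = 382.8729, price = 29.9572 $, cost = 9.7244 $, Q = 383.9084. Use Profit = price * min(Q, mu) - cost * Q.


Sales at mu = min(383.9084, 382.8729) = 382.8729
Revenue = 29.9572 * 382.8729 = 11469.8000
Total cost = 9.7244 * 383.9084 = 3733.2788
Profit = 11469.8000 - 3733.2788 = 7736.5212

7736.5212 $


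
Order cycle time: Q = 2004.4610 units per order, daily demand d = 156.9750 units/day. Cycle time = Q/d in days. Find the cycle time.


Cycle = 2004.4610 / 156.9750 = 12.7693

12.7693 days


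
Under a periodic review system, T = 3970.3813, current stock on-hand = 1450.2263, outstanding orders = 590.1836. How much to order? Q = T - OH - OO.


Inventory position = OH + OO = 1450.2263 + 590.1836 = 2040.4099
Q = 3970.3813 - 2040.4099 = 1929.9714

1929.9714 units


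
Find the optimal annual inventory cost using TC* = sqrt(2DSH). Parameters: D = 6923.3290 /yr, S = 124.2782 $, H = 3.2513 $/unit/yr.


2*D*S*H = 5594959.7189
TC* = sqrt(5594959.7189) = 2365.3667

2365.3667 $/yr


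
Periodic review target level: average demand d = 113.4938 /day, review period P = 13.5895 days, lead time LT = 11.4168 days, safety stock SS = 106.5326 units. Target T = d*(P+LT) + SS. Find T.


P + LT = 25.0063
d*(P+LT) = 113.4938 * 25.0063 = 2838.0600
T = 2838.0600 + 106.5326 = 2944.5926

2944.5926 units


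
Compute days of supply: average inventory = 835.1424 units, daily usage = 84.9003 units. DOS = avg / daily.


DOS = 835.1424 / 84.9003 = 9.8367

9.8367 days


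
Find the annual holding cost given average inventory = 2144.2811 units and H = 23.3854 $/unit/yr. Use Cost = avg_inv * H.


Cost = 2144.2811 * 23.3854 = 50144.8712

50144.8712 $/yr


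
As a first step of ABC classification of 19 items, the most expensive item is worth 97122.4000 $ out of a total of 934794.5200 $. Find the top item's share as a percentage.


Top item = 97122.4000
Total = 934794.5200
Percentage = 97122.4000 / 934794.5200 * 100 = 10.3897

10.3897%


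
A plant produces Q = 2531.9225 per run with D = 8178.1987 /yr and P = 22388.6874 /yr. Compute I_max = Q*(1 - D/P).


D/P = 0.3653
1 - D/P = 0.6347
I_max = 2531.9225 * 0.6347 = 1607.0552

1607.0552 units


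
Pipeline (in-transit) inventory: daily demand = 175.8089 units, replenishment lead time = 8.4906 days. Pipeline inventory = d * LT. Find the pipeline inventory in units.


Pipeline = 175.8089 * 8.4906 = 1492.7230

1492.7230 units


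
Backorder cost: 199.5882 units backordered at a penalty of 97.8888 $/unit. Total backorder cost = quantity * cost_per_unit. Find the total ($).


Total = 199.5882 * 97.8888 = 19537.4494

19537.4494 $


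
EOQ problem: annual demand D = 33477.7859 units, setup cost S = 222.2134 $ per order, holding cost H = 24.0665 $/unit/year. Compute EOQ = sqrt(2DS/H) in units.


2*D*S = 2 * 33477.7859 * 222.2134 = 14878425.2586
2*D*S/H = 618221.3973
EOQ = sqrt(618221.3973) = 786.2706

786.2706 units


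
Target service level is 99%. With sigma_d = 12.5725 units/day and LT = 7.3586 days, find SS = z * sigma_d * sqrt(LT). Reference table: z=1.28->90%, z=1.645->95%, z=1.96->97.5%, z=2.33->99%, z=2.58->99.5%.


From the table, SL = 99% corresponds to z = 2.33
sqrt(LT) = sqrt(7.3586) = 2.7127
SS = 2.33 * 12.5725 * 2.7127 = 79.4649

79.4649 units


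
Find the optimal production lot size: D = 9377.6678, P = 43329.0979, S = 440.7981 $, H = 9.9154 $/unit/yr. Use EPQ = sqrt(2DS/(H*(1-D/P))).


1 - D/P = 1 - 0.2164 = 0.7836
H*(1-D/P) = 7.7694
2DS = 8267316.2973
EPQ = sqrt(1064083.9425) = 1031.5444

1031.5444 units


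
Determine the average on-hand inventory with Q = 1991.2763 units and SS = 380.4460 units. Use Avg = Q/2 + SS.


Q/2 = 995.6381
Avg = 995.6381 + 380.4460 = 1376.0842

1376.0842 units


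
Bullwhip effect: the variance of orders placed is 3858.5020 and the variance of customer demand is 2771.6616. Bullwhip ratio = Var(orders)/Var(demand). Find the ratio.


BW = 3858.5020 / 2771.6616 = 1.3921

1.3921


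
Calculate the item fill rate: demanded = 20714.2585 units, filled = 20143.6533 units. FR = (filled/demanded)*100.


FR = 20143.6533 / 20714.2585 * 100 = 97.2454

97.2454%


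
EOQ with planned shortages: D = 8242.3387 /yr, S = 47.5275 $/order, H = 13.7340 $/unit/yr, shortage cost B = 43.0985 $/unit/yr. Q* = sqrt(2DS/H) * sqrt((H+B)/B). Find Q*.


sqrt(2DS/H) = 238.8439
sqrt((H+B)/B) = 1.1483
Q* = 238.8439 * 1.1483 = 274.2720

274.2720 units


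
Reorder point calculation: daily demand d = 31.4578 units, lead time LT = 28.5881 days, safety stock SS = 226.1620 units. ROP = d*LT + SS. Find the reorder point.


d*LT = 31.4578 * 28.5881 = 899.3187
ROP = 899.3187 + 226.1620 = 1125.4807

1125.4807 units


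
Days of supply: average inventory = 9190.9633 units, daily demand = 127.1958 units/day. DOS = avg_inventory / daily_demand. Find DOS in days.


DOS = 9190.9633 / 127.1958 = 72.2584

72.2584 days


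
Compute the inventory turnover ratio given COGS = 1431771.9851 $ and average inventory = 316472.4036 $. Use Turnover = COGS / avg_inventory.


Turnover = 1431771.9851 / 316472.4036 = 4.5242

4.5242


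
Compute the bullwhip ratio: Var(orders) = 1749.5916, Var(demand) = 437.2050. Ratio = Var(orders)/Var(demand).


BW = 1749.5916 / 437.2050 = 4.0018

4.0018


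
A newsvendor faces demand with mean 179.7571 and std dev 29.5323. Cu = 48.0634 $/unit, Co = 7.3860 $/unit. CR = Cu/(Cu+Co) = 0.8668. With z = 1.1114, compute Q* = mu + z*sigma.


CR = Cu/(Cu+Co) = 48.0634/(48.0634+7.3860) = 0.8668
z = 1.1114
Q* = 179.7571 + 1.1114 * 29.5323 = 212.5793

212.5793 units


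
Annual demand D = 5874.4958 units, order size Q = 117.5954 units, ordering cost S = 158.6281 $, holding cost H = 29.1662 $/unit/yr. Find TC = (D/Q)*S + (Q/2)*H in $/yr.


Ordering cost = D*S/Q = 7924.2905
Holding cost = Q*H/2 = 1714.9055
TC = 7924.2905 + 1714.9055 = 9639.1959

9639.1959 $/yr


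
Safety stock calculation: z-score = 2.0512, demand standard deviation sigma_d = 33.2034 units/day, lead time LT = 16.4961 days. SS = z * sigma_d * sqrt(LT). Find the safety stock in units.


sqrt(LT) = sqrt(16.4961) = 4.0615
SS = 2.0512 * 33.2034 * 4.0615 = 276.6185

276.6185 units


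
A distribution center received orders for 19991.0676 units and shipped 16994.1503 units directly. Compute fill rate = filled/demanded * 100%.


FR = 16994.1503 / 19991.0676 * 100 = 85.0087

85.0087%


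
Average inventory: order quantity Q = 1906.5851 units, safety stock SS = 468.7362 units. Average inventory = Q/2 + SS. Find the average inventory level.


Q/2 = 953.2926
Avg = 953.2926 + 468.7362 = 1422.0287

1422.0287 units


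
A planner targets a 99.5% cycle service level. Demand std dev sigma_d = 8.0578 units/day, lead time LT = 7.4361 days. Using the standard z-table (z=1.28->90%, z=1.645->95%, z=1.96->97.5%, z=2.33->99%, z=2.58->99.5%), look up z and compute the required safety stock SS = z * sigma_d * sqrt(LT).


From the table, SL = 99.5% corresponds to z = 2.58
sqrt(LT) = sqrt(7.4361) = 2.7269
SS = 2.58 * 8.0578 * 2.7269 = 56.6903

56.6903 units


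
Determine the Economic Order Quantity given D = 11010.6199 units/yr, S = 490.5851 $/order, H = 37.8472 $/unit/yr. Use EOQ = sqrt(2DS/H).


2*D*S = 2 * 11010.6199 * 490.5851 = 10803292.1294
2*D*S/H = 285444.9505
EOQ = sqrt(285444.9505) = 534.2705

534.2705 units


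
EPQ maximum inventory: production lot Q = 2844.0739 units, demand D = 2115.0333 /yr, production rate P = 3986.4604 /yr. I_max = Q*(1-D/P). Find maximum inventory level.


D/P = 0.5306
1 - D/P = 0.4694
I_max = 2844.0739 * 0.4694 = 1335.1386

1335.1386 units


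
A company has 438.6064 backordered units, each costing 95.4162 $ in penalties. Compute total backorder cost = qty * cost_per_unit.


Total = 438.6064 * 95.4162 = 41850.1560

41850.1560 $


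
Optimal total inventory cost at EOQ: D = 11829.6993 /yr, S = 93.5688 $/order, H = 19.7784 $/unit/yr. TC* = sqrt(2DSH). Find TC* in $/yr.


2*D*S*H = 43785056.7262
TC* = sqrt(43785056.7262) = 6617.0278

6617.0278 $/yr


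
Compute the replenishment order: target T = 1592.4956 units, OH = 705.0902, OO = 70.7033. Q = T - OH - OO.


Inventory position = OH + OO = 705.0902 + 70.7033 = 775.7935
Q = 1592.4956 - 775.7935 = 816.7021

816.7021 units


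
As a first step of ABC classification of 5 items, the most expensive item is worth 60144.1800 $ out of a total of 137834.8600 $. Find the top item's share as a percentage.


Top item = 60144.1800
Total = 137834.8600
Percentage = 60144.1800 / 137834.8600 * 100 = 43.6350

43.6350%


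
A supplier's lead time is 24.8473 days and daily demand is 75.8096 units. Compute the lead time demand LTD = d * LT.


LTD = 75.8096 * 24.8473 = 1883.6639

1883.6639 units


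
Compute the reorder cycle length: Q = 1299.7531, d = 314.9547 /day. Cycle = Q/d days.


Cycle = 1299.7531 / 314.9547 = 4.1268

4.1268 days


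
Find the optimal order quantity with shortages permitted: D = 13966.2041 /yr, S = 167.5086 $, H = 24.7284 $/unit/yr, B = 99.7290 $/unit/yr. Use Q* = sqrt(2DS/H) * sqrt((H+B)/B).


sqrt(2DS/H) = 434.9855
sqrt((H+B)/B) = 1.1171
Q* = 434.9855 * 1.1171 = 485.9307

485.9307 units


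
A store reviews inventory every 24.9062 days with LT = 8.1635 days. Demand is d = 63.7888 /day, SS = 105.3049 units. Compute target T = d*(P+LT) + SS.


P + LT = 33.0697
d*(P+LT) = 63.7888 * 33.0697 = 2109.4765
T = 2109.4765 + 105.3049 = 2214.7814

2214.7814 units


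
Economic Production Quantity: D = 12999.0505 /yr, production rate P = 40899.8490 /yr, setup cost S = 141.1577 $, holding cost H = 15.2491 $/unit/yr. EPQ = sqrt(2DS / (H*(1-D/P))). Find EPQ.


1 - D/P = 1 - 0.3178 = 0.6822
H*(1-D/P) = 10.4025
2DS = 3669832.1415
EPQ = sqrt(352782.5212) = 593.9550

593.9550 units


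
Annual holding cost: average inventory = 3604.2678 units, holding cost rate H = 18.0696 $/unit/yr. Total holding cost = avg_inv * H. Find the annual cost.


Cost = 3604.2678 * 18.0696 = 65127.6774

65127.6774 $/yr


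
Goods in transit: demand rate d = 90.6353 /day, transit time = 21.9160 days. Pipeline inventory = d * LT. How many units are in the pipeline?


Pipeline = 90.6353 * 21.9160 = 1986.3632

1986.3632 units


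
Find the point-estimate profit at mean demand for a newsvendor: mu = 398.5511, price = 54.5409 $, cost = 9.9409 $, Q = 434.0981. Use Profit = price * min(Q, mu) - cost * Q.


Sales at mu = min(434.0981, 398.5511) = 398.5511
Revenue = 54.5409 * 398.5511 = 21737.3357
Total cost = 9.9409 * 434.0981 = 4315.3258
Profit = 21737.3357 - 4315.3258 = 17422.0099

17422.0099 $


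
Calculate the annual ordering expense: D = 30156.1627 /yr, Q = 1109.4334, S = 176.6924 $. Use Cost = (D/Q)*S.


Number of orders = D/Q = 27.1816
Cost = 27.1816 * 176.6924 = 4802.7802

4802.7802 $/yr


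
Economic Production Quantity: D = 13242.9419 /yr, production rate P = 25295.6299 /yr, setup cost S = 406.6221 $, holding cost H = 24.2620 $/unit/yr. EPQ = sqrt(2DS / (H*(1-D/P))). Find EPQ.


1 - D/P = 1 - 0.5235 = 0.4765
H*(1-D/P) = 11.5602
2DS = 10769745.6911
EPQ = sqrt(931623.4978) = 965.2065

965.2065 units


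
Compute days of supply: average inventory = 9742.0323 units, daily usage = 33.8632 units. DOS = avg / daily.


DOS = 9742.0323 / 33.8632 = 287.6879

287.6879 days


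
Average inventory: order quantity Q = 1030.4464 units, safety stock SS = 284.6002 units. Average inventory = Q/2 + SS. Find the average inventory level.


Q/2 = 515.2232
Avg = 515.2232 + 284.6002 = 799.8234

799.8234 units


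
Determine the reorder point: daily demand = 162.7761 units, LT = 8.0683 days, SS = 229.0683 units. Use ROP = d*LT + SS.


d*LT = 162.7761 * 8.0683 = 1313.3264
ROP = 1313.3264 + 229.0683 = 1542.3947

1542.3947 units


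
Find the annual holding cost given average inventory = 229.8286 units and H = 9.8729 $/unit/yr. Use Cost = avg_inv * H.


Cost = 229.8286 * 9.8729 = 2269.0748

2269.0748 $/yr


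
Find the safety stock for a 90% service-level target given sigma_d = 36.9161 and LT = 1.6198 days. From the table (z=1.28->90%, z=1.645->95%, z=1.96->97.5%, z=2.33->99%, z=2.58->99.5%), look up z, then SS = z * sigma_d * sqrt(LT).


From the table, SL = 90% corresponds to z = 1.28
sqrt(LT) = sqrt(1.6198) = 1.2727
SS = 1.28 * 36.9161 * 1.2727 = 60.1390

60.1390 units


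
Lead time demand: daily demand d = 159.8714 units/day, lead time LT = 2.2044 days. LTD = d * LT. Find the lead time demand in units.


LTD = 159.8714 * 2.2044 = 352.4205

352.4205 units


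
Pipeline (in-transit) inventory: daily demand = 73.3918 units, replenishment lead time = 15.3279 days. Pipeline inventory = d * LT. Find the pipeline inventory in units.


Pipeline = 73.3918 * 15.3279 = 1124.9422

1124.9422 units


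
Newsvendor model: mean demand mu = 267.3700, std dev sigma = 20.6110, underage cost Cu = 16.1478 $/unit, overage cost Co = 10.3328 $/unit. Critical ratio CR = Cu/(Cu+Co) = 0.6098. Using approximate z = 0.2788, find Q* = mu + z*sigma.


CR = Cu/(Cu+Co) = 16.1478/(16.1478+10.3328) = 0.6098
z = 0.2788
Q* = 267.3700 + 0.2788 * 20.6110 = 273.1163

273.1163 units


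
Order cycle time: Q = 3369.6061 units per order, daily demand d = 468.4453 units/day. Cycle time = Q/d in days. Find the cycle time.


Cycle = 3369.6061 / 468.4453 = 7.1932

7.1932 days


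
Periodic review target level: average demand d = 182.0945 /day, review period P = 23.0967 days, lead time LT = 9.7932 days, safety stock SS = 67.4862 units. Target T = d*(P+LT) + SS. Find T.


P + LT = 32.8899
d*(P+LT) = 182.0945 * 32.8899 = 5989.0699
T = 5989.0699 + 67.4862 = 6056.5561

6056.5561 units


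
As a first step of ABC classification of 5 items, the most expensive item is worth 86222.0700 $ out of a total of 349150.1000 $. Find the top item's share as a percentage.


Top item = 86222.0700
Total = 349150.1000
Percentage = 86222.0700 / 349150.1000 * 100 = 24.6948

24.6948%


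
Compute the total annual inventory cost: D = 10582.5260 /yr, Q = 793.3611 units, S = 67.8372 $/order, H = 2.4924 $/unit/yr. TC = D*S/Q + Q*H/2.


Ordering cost = D*S/Q = 904.8703
Holding cost = Q*H/2 = 988.6866
TC = 904.8703 + 988.6866 = 1893.5569

1893.5569 $/yr


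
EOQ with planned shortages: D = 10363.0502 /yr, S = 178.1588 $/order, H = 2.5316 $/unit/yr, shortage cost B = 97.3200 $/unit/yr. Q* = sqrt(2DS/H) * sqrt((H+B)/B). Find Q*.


sqrt(2DS/H) = 1207.7162
sqrt((H+B)/B) = 1.0129
Q* = 1207.7162 * 1.0129 = 1223.3236

1223.3236 units


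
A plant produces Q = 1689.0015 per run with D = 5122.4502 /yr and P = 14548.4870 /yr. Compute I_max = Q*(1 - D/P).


D/P = 0.3521
1 - D/P = 0.6479
I_max = 1689.0015 * 0.6479 = 1094.3124

1094.3124 units


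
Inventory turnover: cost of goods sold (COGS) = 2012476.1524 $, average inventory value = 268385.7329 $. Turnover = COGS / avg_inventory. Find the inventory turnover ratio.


Turnover = 2012476.1524 / 268385.7329 = 7.4984

7.4984


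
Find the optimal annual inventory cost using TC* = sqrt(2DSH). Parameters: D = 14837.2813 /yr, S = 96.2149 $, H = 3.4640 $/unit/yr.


2*D*S*H = 9890187.8932
TC* = sqrt(9890187.8932) = 3144.8669

3144.8669 $/yr


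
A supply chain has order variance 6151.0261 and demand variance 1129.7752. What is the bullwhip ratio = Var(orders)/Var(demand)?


BW = 6151.0261 / 1129.7752 = 5.4445

5.4445


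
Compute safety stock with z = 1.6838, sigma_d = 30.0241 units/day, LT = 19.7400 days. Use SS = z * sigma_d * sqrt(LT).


sqrt(LT) = sqrt(19.7400) = 4.4430
SS = 1.6838 * 30.0241 * 4.4430 = 224.6126

224.6126 units


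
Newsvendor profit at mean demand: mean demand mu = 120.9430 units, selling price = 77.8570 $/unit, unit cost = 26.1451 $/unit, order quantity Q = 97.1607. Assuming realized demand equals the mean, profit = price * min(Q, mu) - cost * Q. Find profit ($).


Sales at mu = min(97.1607, 120.9430) = 97.1607
Revenue = 77.8570 * 97.1607 = 7564.6406
Total cost = 26.1451 * 97.1607 = 2540.2762
Profit = 7564.6406 - 2540.2762 = 5024.3644

5024.3644 $


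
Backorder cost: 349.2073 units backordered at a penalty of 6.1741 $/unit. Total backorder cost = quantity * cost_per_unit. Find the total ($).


Total = 349.2073 * 6.1741 = 2156.0408

2156.0408 $


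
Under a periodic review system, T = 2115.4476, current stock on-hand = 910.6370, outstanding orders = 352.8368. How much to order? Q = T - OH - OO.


Inventory position = OH + OO = 910.6370 + 352.8368 = 1263.4738
Q = 2115.4476 - 1263.4738 = 851.9738

851.9738 units


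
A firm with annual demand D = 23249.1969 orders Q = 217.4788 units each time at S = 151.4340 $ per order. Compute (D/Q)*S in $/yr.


Number of orders = D/Q = 106.9033
Cost = 106.9033 * 151.4340 = 16188.7912

16188.7912 $/yr


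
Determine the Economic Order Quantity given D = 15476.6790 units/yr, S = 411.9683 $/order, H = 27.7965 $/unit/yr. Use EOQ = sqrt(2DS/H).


2*D*S = 2 * 15476.6790 * 411.9683 = 12751802.2746
2*D*S/H = 458755.6806
EOQ = sqrt(458755.6806) = 677.3151

677.3151 units


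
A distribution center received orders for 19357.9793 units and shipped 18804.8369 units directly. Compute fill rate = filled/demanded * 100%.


FR = 18804.8369 / 19357.9793 * 100 = 97.1426

97.1426%


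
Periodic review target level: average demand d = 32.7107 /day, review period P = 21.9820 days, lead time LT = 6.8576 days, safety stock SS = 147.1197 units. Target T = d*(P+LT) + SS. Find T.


P + LT = 28.8396
d*(P+LT) = 32.7107 * 28.8396 = 943.3635
T = 943.3635 + 147.1197 = 1090.4832

1090.4832 units


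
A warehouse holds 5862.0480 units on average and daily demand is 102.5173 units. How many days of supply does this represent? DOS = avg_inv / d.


DOS = 5862.0480 / 102.5173 = 57.1811

57.1811 days


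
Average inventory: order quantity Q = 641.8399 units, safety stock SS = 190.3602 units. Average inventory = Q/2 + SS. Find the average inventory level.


Q/2 = 320.9199
Avg = 320.9199 + 190.3602 = 511.2801

511.2801 units


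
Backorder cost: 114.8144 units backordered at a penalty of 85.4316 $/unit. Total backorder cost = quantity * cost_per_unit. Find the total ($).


Total = 114.8144 * 85.4316 = 9808.7779

9808.7779 $


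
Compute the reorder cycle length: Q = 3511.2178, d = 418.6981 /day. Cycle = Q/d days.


Cycle = 3511.2178 / 418.6981 = 8.3860

8.3860 days


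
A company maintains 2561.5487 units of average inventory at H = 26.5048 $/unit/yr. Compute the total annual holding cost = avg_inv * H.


Cost = 2561.5487 * 26.5048 = 67893.3360

67893.3360 $/yr


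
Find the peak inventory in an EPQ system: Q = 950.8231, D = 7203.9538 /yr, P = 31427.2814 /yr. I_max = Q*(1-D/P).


D/P = 0.2292
1 - D/P = 0.7708
I_max = 950.8231 * 0.7708 = 732.8696

732.8696 units


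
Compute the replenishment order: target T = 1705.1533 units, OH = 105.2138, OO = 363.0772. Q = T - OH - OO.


Inventory position = OH + OO = 105.2138 + 363.0772 = 468.2910
Q = 1705.1533 - 468.2910 = 1236.8623

1236.8623 units


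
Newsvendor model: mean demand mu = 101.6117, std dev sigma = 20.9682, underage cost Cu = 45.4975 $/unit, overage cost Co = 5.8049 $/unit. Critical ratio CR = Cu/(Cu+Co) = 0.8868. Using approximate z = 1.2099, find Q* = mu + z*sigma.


CR = Cu/(Cu+Co) = 45.4975/(45.4975+5.8049) = 0.8868
z = 1.2099
Q* = 101.6117 + 1.2099 * 20.9682 = 126.9811

126.9811 units


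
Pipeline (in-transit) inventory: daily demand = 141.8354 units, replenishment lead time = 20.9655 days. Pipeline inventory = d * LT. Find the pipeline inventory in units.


Pipeline = 141.8354 * 20.9655 = 2973.6501

2973.6501 units


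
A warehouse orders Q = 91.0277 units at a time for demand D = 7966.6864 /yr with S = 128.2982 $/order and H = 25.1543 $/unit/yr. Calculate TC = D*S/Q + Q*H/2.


Ordering cost = D*S/Q = 11228.5769
Holding cost = Q*H/2 = 1144.8690
TC = 11228.5769 + 1144.8690 = 12373.4459

12373.4459 $/yr


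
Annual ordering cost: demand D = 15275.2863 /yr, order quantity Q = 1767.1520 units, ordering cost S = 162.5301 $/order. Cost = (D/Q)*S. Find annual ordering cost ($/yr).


Number of orders = D/Q = 8.6440
Cost = 8.6440 * 162.5301 = 1404.9124

1404.9124 $/yr


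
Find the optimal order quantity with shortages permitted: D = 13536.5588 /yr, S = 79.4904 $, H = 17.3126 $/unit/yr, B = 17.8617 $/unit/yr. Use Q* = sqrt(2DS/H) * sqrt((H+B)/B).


sqrt(2DS/H) = 352.5700
sqrt((H+B)/B) = 1.4033
Q* = 352.5700 * 1.4033 = 494.7624

494.7624 units


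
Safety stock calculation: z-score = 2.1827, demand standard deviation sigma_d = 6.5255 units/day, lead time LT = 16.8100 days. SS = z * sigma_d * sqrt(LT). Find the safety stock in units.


sqrt(LT) = sqrt(16.8100) = 4.1000
SS = 2.1827 * 6.5255 * 4.1000 = 58.3972

58.3972 units


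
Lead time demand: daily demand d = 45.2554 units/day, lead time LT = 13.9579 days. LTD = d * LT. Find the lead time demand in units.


LTD = 45.2554 * 13.9579 = 631.6703

631.6703 units


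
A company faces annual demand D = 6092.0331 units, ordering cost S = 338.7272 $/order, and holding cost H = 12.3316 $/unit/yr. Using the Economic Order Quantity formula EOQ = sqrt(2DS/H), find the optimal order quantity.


2*D*S = 2 * 6092.0331 * 338.7272 = 4127074.6285
2*D*S/H = 334674.7079
EOQ = sqrt(334674.7079) = 578.5108

578.5108 units


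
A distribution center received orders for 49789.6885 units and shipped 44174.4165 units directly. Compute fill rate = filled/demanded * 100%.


FR = 44174.4165 / 49789.6885 * 100 = 88.7220

88.7220%


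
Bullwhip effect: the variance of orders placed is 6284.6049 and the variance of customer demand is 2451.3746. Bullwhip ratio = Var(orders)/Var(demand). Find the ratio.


BW = 6284.6049 / 2451.3746 = 2.5637

2.5637


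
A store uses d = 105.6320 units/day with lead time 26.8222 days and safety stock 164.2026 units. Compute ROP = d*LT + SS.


d*LT = 105.6320 * 26.8222 = 2833.2826
ROP = 2833.2826 + 164.2026 = 2997.4852

2997.4852 units


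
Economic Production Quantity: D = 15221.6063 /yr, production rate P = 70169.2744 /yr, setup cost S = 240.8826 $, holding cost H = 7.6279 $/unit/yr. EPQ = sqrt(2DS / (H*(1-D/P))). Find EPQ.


1 - D/P = 1 - 0.2169 = 0.7831
H*(1-D/P) = 5.9732
2DS = 7333240.2034
EPQ = sqrt(1227689.7761) = 1108.0116

1108.0116 units


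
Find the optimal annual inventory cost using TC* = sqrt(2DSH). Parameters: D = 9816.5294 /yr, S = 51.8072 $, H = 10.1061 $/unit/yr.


2*D*S*H = 10279255.9352
TC* = sqrt(10279255.9352) = 3206.1279

3206.1279 $/yr


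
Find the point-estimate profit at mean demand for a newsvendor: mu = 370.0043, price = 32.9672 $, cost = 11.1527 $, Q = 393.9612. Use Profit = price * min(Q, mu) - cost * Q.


Sales at mu = min(393.9612, 370.0043) = 370.0043
Revenue = 32.9672 * 370.0043 = 12198.0058
Total cost = 11.1527 * 393.9612 = 4393.7311
Profit = 12198.0058 - 4393.7311 = 7804.2747

7804.2747 $


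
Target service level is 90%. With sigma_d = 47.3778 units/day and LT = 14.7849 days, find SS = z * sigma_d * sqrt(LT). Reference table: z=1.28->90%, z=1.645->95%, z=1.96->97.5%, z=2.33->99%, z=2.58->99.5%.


From the table, SL = 90% corresponds to z = 1.28
sqrt(LT) = sqrt(14.7849) = 3.8451
SS = 1.28 * 47.3778 * 3.8451 = 233.1815

233.1815 units


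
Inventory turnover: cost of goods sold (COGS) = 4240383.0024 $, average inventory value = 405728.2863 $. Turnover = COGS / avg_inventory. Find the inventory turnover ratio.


Turnover = 4240383.0024 / 405728.2863 = 10.4513

10.4513


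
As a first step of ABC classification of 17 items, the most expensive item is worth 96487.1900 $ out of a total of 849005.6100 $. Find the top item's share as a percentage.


Top item = 96487.1900
Total = 849005.6100
Percentage = 96487.1900 / 849005.6100 * 100 = 11.3647

11.3647%


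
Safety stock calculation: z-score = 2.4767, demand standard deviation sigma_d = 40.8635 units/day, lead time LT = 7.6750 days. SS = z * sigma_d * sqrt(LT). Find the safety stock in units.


sqrt(LT) = sqrt(7.6750) = 2.7704
SS = 2.4767 * 40.8635 * 2.7704 = 280.3807

280.3807 units


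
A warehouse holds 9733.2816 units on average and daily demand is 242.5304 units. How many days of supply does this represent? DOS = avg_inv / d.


DOS = 9733.2816 / 242.5304 = 40.1322

40.1322 days


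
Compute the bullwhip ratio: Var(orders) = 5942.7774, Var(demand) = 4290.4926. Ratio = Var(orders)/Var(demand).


BW = 5942.7774 / 4290.4926 = 1.3851

1.3851


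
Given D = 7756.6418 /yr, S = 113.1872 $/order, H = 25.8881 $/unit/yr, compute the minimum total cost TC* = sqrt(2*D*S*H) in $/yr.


2*D*S*H = 45457047.6863
TC* = sqrt(45457047.6863) = 6742.1842

6742.1842 $/yr


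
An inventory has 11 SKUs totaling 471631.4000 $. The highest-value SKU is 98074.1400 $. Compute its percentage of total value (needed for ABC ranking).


Top item = 98074.1400
Total = 471631.4000
Percentage = 98074.1400 / 471631.4000 * 100 = 20.7947

20.7947%


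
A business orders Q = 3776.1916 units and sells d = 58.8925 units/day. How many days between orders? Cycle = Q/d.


Cycle = 3776.1916 / 58.8925 = 64.1201

64.1201 days


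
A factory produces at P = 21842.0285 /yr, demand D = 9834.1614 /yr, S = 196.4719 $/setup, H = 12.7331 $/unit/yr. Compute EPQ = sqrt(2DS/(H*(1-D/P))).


1 - D/P = 1 - 0.4502 = 0.5498
H*(1-D/P) = 7.0001
2DS = 3864272.7503
EPQ = sqrt(552027.5079) = 742.9855

742.9855 units


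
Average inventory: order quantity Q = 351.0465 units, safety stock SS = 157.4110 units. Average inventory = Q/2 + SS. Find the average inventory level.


Q/2 = 175.5232
Avg = 175.5232 + 157.4110 = 332.9343

332.9343 units


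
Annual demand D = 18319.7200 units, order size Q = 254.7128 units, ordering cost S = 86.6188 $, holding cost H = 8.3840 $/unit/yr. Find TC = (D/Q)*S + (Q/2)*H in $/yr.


Ordering cost = D*S/Q = 6229.8878
Holding cost = Q*H/2 = 1067.7561
TC = 6229.8878 + 1067.7561 = 7297.6438

7297.6438 $/yr


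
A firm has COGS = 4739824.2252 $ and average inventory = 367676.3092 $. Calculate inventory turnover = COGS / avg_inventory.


Turnover = 4739824.2252 / 367676.3092 = 12.8913

12.8913


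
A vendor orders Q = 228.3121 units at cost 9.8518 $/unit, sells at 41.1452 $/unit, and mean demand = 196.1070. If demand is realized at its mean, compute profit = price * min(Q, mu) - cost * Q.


Sales at mu = min(228.3121, 196.1070) = 196.1070
Revenue = 41.1452 * 196.1070 = 8068.8617
Total cost = 9.8518 * 228.3121 = 2249.2851
Profit = 8068.8617 - 2249.2851 = 5819.5766

5819.5766 $


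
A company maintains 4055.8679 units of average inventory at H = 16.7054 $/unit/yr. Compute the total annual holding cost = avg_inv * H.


Cost = 4055.8679 * 16.7054 = 67754.8956

67754.8956 $/yr


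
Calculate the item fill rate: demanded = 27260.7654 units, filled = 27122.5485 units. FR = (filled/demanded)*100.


FR = 27122.5485 / 27260.7654 * 100 = 99.4930

99.4930%


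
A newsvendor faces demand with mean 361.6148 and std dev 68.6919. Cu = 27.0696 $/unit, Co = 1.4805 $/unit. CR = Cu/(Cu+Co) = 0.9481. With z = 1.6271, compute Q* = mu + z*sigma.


CR = Cu/(Cu+Co) = 27.0696/(27.0696+1.4805) = 0.9481
z = 1.6271
Q* = 361.6148 + 1.6271 * 68.6919 = 473.3834

473.3834 units


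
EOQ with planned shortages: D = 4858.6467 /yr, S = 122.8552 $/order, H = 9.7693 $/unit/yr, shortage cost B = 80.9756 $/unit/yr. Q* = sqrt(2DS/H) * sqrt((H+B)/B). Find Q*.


sqrt(2DS/H) = 349.5729
sqrt((H+B)/B) = 1.0586
Q* = 349.5729 * 1.0586 = 370.0596

370.0596 units


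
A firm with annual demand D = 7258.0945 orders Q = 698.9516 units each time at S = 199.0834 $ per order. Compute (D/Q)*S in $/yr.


Number of orders = D/Q = 10.3843
Cost = 10.3843 * 199.0834 = 2067.3336

2067.3336 $/yr


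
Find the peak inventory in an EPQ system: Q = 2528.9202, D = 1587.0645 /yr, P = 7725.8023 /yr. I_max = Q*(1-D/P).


D/P = 0.2054
1 - D/P = 0.7946
I_max = 2528.9202 * 0.7946 = 2009.4195

2009.4195 units


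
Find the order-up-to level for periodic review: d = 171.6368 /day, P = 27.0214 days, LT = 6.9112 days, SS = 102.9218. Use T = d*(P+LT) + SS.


P + LT = 33.9326
d*(P+LT) = 171.6368 * 33.9326 = 5824.0829
T = 5824.0829 + 102.9218 = 5927.0047

5927.0047 units


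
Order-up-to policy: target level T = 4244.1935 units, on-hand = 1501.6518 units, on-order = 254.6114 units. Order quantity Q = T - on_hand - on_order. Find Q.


Inventory position = OH + OO = 1501.6518 + 254.6114 = 1756.2632
Q = 4244.1935 - 1756.2632 = 2487.9303

2487.9303 units


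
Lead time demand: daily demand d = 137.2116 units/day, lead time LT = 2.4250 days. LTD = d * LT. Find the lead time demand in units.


LTD = 137.2116 * 2.4250 = 332.7381

332.7381 units


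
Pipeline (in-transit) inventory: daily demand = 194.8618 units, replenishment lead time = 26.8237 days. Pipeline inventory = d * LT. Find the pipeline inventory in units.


Pipeline = 194.8618 * 26.8237 = 5226.9145

5226.9145 units


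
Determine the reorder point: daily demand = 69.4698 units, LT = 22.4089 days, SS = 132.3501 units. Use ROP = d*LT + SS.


d*LT = 69.4698 * 22.4089 = 1556.7418
ROP = 1556.7418 + 132.3501 = 1689.0919

1689.0919 units


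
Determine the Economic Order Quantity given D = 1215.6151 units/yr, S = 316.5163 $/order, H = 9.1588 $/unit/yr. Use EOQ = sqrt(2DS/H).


2*D*S = 2 * 1215.6151 * 316.5163 = 769523.9874
2*D*S/H = 84020.1759
EOQ = sqrt(84020.1759) = 289.8623

289.8623 units


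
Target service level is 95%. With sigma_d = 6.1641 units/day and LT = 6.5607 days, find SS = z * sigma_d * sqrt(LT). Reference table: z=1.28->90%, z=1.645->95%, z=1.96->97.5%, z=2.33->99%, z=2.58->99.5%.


From the table, SL = 95% corresponds to z = 1.645
sqrt(LT) = sqrt(6.5607) = 2.5614
SS = 1.645 * 6.1641 * 2.5614 = 25.9723

25.9723 units


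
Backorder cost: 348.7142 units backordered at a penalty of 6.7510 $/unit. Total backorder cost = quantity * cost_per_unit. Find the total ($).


Total = 348.7142 * 6.7510 = 2354.1696

2354.1696 $


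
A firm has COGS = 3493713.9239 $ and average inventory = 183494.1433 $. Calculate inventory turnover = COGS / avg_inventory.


Turnover = 3493713.9239 / 183494.1433 = 19.0399

19.0399


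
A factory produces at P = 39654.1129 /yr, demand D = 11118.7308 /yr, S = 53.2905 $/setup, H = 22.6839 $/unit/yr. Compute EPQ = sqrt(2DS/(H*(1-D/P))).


1 - D/P = 1 - 0.2804 = 0.7196
H*(1-D/P) = 16.3235
2DS = 1185045.4474
EPQ = sqrt(72597.5273) = 269.4393

269.4393 units


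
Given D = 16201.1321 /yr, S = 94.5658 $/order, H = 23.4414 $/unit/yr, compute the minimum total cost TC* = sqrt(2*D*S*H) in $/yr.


2*D*S*H = 71827872.8856
TC* = sqrt(71827872.8856) = 8475.1326

8475.1326 $/yr


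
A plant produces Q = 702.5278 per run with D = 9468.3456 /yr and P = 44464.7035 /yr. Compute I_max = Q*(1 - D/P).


D/P = 0.2129
1 - D/P = 0.7871
I_max = 702.5278 * 0.7871 = 552.9310

552.9310 units


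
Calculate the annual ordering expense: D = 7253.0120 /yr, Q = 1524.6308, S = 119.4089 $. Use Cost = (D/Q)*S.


Number of orders = D/Q = 4.7572
Cost = 4.7572 * 119.4089 = 568.0550

568.0550 $/yr


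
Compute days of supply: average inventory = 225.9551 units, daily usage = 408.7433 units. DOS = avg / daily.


DOS = 225.9551 / 408.7433 = 0.5528

0.5528 days


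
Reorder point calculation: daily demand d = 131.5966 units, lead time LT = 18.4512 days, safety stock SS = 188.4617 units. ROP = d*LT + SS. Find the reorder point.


d*LT = 131.5966 * 18.4512 = 2428.1152
ROP = 2428.1152 + 188.4617 = 2616.5769

2616.5769 units


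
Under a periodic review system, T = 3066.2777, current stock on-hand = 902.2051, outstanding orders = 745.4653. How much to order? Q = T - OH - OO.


Inventory position = OH + OO = 902.2051 + 745.4653 = 1647.6704
Q = 3066.2777 - 1647.6704 = 1418.6073

1418.6073 units


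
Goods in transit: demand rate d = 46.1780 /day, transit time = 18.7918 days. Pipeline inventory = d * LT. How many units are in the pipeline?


Pipeline = 46.1780 * 18.7918 = 867.7677

867.7677 units
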